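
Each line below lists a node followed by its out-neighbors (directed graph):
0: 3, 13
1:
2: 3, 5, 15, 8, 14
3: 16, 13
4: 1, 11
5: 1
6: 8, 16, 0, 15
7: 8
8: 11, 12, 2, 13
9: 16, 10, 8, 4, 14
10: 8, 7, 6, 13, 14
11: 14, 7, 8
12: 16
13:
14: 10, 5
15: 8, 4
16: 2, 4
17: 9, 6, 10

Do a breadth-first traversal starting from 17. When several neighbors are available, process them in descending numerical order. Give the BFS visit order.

Visit 17; enqueue 10, 9, 6 → queue [10, 9, 6]
Visit 10; enqueue 14, 13, 8, 7 → queue [9, 6, 14, 13, 8, 7]
Visit 9; enqueue 16, 4 → queue [6, 14, 13, 8, 7, 16, 4]
Visit 6; enqueue 15, 0 → queue [14, 13, 8, 7, 16, 4, 15, 0]
Visit 14; enqueue 5 → queue [13, 8, 7, 16, 4, 15, 0, 5]
Visit 13 → queue [8, 7, 16, 4, 15, 0, 5]
Visit 8; enqueue 12, 11, 2 → queue [7, 16, 4, 15, 0, 5, 12, 11, 2]
Visit 7 → queue [16, 4, 15, 0, 5, 12, 11, 2]
Visit 16 → queue [4, 15, 0, 5, 12, 11, 2]
Visit 4; enqueue 1 → queue [15, 0, 5, 12, 11, 2, 1]
Visit 15 → queue [0, 5, 12, 11, 2, 1]
Visit 0; enqueue 3 → queue [5, 12, 11, 2, 1, 3]
Visit 5 → queue [12, 11, 2, 1, 3]
Visit 12 → queue [11, 2, 1, 3]
Visit 11 → queue [2, 1, 3]
Visit 2 → queue [1, 3]
Visit 1 → queue [3]
Visit 3 → queue []

17 -> 10 -> 9 -> 6 -> 14 -> 13 -> 8 -> 7 -> 16 -> 4 -> 15 -> 0 -> 5 -> 12 -> 11 -> 2 -> 1 -> 3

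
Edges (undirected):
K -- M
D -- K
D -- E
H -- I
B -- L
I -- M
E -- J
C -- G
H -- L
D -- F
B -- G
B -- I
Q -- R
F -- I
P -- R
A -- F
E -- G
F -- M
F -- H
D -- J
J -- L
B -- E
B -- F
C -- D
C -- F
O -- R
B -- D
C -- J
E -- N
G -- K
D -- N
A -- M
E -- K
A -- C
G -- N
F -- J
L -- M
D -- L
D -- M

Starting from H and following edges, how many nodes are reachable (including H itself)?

BFS from H visits: H, F, I, L, A, B, C, D, J, M, E, G, K, N
Reachable nodes: 14 of 18 total.

14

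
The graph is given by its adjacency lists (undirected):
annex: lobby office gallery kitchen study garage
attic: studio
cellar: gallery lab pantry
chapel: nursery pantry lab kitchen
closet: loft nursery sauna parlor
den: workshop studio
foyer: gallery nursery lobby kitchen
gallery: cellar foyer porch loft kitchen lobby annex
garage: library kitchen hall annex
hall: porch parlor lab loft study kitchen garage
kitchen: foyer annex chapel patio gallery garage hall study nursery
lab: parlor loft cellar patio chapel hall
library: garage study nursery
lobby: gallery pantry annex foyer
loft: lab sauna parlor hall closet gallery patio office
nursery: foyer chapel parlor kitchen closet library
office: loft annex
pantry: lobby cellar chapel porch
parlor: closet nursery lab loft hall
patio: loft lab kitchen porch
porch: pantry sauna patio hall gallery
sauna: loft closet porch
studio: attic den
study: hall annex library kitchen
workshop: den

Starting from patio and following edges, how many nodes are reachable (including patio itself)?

BFS from patio visits: patio, kitchen, lab, loft, porch, annex, chapel, foyer, gallery, garage, hall, nursery, study, cellar, parlor, closet, office, sauna, pantry, lobby, library
Reachable nodes: 21 of 25 total.

21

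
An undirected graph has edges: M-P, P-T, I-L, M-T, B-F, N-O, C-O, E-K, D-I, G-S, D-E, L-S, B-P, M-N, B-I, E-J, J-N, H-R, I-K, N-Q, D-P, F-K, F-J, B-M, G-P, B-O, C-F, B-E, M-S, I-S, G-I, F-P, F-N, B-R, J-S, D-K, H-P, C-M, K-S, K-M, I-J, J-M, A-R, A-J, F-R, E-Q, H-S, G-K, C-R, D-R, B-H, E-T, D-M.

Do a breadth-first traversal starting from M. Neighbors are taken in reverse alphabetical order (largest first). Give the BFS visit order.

Visit M; enqueue T, S, P, N, K, J, D, C, B → queue [T, S, P, N, K, J, D, C, B]
Visit T; enqueue E → queue [S, P, N, K, J, D, C, B, E]
Visit S; enqueue L, I, H, G → queue [P, N, K, J, D, C, B, E, L, I, H, G]
Visit P; enqueue F → queue [N, K, J, D, C, B, E, L, I, H, G, F]
Visit N; enqueue Q, O → queue [K, J, D, C, B, E, L, I, H, G, F, Q, O]
Visit K → queue [J, D, C, B, E, L, I, H, G, F, Q, O]
Visit J; enqueue A → queue [D, C, B, E, L, I, H, G, F, Q, O, A]
Visit D; enqueue R → queue [C, B, E, L, I, H, G, F, Q, O, A, R]
Visit C → queue [B, E, L, I, H, G, F, Q, O, A, R]
Visit B → queue [E, L, I, H, G, F, Q, O, A, R]
Visit E → queue [L, I, H, G, F, Q, O, A, R]
Visit L → queue [I, H, G, F, Q, O, A, R]
Visit I → queue [H, G, F, Q, O, A, R]
Visit H → queue [G, F, Q, O, A, R]
Visit G → queue [F, Q, O, A, R]
Visit F → queue [Q, O, A, R]
Visit Q → queue [O, A, R]
Visit O → queue [A, R]
Visit A → queue [R]
Visit R → queue []

M, T, S, P, N, K, J, D, C, B, E, L, I, H, G, F, Q, O, A, R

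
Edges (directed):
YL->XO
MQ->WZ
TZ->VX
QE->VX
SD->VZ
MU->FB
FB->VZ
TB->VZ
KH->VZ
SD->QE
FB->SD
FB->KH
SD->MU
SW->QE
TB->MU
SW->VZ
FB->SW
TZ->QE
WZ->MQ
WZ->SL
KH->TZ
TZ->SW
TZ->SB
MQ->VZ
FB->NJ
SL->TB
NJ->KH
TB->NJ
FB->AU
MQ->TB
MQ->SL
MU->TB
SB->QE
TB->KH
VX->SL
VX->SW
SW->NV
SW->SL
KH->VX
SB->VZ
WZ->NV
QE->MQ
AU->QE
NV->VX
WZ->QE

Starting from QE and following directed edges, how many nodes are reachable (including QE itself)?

17

BFS from QE visits: QE, VX, MQ, SW, SL, WZ, VZ, TB, NV, NJ, MU, KH, FB, TZ, SD, AU, SB
Reachable nodes: 17 of 19 total.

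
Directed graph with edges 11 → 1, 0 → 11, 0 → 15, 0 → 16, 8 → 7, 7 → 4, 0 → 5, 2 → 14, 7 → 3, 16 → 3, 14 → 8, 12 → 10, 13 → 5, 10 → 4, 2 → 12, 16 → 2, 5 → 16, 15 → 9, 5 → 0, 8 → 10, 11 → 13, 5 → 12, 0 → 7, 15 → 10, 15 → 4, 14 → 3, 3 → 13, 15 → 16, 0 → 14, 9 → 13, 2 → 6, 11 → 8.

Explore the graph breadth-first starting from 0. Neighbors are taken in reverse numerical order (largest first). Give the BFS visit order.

0 → 16 → 15 → 14 → 11 → 7 → 5 → 3 → 2 → 10 → 9 → 4 → 8 → 13 → 1 → 12 → 6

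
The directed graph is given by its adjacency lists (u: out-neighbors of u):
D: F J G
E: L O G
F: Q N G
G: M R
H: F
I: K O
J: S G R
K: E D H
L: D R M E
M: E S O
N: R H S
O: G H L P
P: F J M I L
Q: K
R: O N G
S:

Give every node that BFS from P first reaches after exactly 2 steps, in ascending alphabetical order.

D, E, G, K, N, O, Q, R, S

Level 0: P
Level 1: F, I, J, L, M
Level 2: D, E, G, K, N, O, Q, R, S
Level 3: H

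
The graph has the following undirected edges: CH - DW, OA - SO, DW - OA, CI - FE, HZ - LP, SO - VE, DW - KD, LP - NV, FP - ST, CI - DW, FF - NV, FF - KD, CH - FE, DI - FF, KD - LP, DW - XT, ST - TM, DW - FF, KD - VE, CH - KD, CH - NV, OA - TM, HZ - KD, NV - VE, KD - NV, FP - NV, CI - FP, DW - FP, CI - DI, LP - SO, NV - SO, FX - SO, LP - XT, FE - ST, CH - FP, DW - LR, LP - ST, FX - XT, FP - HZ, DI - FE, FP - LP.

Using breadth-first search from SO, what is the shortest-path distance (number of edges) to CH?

Level 0: SO
Level 1: FX, LP, NV, OA, VE
Level 2: CH, DW, FF, FP, HZ, KD, ST, TM, XT
Level 3: CI, DI, FE, LR
CH first appears at level 2.

2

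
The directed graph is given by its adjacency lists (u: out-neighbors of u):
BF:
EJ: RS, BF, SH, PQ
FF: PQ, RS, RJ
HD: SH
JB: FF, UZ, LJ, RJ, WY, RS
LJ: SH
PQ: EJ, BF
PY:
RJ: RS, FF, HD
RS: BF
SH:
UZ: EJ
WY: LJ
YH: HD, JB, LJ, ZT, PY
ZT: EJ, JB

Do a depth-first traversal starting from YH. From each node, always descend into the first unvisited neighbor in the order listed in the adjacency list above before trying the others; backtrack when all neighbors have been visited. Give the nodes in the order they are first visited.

Visit YH
YH → HD
HD → SH
YH → JB
JB → FF
FF → PQ
PQ → EJ
EJ → RS
RS → BF
FF → RJ
JB → UZ
JB → LJ
JB → WY
YH → ZT
YH → PY

YH HD SH JB FF PQ EJ RS BF RJ UZ LJ WY ZT PY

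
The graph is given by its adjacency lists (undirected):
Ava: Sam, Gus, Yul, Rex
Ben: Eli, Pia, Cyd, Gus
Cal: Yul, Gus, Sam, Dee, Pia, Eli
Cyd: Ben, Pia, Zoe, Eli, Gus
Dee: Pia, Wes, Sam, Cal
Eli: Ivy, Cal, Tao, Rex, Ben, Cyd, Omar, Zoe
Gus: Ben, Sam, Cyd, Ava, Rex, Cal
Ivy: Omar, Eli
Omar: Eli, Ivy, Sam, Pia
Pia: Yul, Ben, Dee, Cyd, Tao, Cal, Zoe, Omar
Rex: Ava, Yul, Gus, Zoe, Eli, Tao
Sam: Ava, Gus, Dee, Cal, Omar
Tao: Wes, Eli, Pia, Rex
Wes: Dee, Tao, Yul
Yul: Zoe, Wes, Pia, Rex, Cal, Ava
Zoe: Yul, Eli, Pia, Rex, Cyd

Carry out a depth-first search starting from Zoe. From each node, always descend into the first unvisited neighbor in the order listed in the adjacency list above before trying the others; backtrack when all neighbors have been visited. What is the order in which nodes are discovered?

Visit Zoe
Zoe → Yul
Yul → Wes
Wes → Dee
Dee → Pia
Pia → Ben
Ben → Eli
Eli → Ivy
Ivy → Omar
Omar → Sam
Sam → Ava
Ava → Gus
Gus → Cyd
Gus → Rex
Rex → Tao
Gus → Cal

Zoe, Yul, Wes, Dee, Pia, Ben, Eli, Ivy, Omar, Sam, Ava, Gus, Cyd, Rex, Tao, Cal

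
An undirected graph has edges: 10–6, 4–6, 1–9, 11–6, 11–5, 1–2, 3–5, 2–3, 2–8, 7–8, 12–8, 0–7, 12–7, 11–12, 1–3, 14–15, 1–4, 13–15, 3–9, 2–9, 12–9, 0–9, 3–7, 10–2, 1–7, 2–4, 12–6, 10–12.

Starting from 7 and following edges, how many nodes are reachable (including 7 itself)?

13

BFS from 7 visits: 7, 12, 8, 3, 1, 0, 11, 10, 9, 6, 2, 5, 4
Reachable nodes: 13 of 16 total.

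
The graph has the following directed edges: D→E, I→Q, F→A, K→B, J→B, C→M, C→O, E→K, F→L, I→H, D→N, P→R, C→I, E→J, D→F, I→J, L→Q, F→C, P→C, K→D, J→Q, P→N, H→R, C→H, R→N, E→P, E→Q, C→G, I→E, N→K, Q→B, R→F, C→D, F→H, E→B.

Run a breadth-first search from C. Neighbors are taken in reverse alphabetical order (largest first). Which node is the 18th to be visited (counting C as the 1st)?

A

Visit C; enqueue O, M, I, H, G, D → queue [O, M, I, H, G, D]
Visit O → queue [M, I, H, G, D]
Visit M → queue [I, H, G, D]
Visit I; enqueue Q, J, E → queue [H, G, D, Q, J, E]
Visit H; enqueue R → queue [G, D, Q, J, E, R]
Visit G → queue [D, Q, J, E, R]
Visit D; enqueue N, F → queue [Q, J, E, R, N, F]
Visit Q; enqueue B → queue [J, E, R, N, F, B]
Visit J → queue [E, R, N, F, B]
Visit E; enqueue P, K → queue [R, N, F, B, P, K]
Visit R → queue [N, F, B, P, K]
Visit N → queue [F, B, P, K]
Visit F; enqueue L, A → queue [B, P, K, L, A]
Visit B → queue [P, K, L, A]
Visit P → queue [K, L, A]
Visit K → queue [L, A]
Visit L → queue [A]
Visit A → queue []

Visit order: C, O, M, I, H, G, D, Q, J, E, R, N, F, B, P, K, L, A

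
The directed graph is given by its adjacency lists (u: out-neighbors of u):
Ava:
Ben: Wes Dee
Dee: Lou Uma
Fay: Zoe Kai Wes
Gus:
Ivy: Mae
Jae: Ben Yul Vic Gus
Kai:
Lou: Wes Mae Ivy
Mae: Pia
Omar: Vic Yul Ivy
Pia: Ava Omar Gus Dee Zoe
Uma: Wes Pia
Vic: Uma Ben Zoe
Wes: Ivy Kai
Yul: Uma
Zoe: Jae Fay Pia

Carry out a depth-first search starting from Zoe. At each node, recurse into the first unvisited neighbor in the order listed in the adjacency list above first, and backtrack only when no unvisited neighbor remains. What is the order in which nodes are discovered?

Zoe → Jae → Ben → Wes → Ivy → Mae → Pia → Ava → Omar → Vic → Uma → Yul → Gus → Dee → Lou → Kai → Fay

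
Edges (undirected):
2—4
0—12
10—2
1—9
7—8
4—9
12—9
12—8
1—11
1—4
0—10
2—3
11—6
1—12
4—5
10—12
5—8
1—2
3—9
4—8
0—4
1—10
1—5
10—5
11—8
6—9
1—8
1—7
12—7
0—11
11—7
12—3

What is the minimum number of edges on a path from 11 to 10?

2

Level 0: 11
Level 1: 0, 1, 6, 7, 8
Level 2: 2, 4, 5, 9, 10, 12
Level 3: 3
10 first appears at level 2.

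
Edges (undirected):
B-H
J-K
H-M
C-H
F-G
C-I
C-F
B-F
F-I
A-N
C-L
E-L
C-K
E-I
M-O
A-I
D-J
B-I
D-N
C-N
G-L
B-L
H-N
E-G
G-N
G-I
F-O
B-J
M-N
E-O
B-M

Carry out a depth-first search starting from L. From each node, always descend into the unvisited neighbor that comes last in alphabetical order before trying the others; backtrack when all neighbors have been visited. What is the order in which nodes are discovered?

Visit L
L → G
G → N
N → M
M → O
O → F
F → I
I → E
I → C
C → K
K → J
J → D
J → B
B → H
I → A

L, G, N, M, O, F, I, E, C, K, J, D, B, H, A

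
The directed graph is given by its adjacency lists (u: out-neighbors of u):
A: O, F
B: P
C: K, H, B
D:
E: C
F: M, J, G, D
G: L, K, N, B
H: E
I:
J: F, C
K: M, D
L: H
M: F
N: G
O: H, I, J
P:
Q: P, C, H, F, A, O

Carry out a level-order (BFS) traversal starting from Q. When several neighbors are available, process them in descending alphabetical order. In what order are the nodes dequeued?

Q -> P -> O -> H -> F -> C -> A -> J -> I -> E -> M -> G -> D -> K -> B -> N -> L

Visit Q; enqueue P, O, H, F, C, A → queue [P, O, H, F, C, A]
Visit P → queue [O, H, F, C, A]
Visit O; enqueue J, I → queue [H, F, C, A, J, I]
Visit H; enqueue E → queue [F, C, A, J, I, E]
Visit F; enqueue M, G, D → queue [C, A, J, I, E, M, G, D]
Visit C; enqueue K, B → queue [A, J, I, E, M, G, D, K, B]
Visit A → queue [J, I, E, M, G, D, K, B]
Visit J → queue [I, E, M, G, D, K, B]
Visit I → queue [E, M, G, D, K, B]
Visit E → queue [M, G, D, K, B]
Visit M → queue [G, D, K, B]
Visit G; enqueue N, L → queue [D, K, B, N, L]
Visit D → queue [K, B, N, L]
Visit K → queue [B, N, L]
Visit B → queue [N, L]
Visit N → queue [L]
Visit L → queue []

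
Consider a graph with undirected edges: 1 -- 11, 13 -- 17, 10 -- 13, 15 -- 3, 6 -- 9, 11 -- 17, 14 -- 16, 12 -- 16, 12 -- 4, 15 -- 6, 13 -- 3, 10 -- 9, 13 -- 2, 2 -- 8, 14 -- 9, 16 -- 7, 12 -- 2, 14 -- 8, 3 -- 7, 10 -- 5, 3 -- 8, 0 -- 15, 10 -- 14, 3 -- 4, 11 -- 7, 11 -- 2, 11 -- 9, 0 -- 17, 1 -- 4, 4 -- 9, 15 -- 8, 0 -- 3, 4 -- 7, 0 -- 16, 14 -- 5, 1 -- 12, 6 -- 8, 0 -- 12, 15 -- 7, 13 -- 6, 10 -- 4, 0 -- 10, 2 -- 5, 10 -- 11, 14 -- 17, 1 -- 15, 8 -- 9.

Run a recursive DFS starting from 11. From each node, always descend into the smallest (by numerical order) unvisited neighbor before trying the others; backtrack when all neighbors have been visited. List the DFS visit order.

Visit 11
11 → 1
1 → 4
4 → 3
3 → 0
0 → 10
10 → 5
5 → 2
2 → 8
8 → 6
6 → 9
9 → 14
14 → 16
16 → 7
7 → 15
16 → 12
14 → 17
17 → 13

11, 1, 4, 3, 0, 10, 5, 2, 8, 6, 9, 14, 16, 7, 15, 12, 17, 13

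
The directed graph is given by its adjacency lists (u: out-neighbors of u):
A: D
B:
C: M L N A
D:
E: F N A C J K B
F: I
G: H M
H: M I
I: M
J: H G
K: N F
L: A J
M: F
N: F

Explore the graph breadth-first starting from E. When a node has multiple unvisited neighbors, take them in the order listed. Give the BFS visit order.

Visit E; enqueue F, N, A, C, J, K, B → queue [F, N, A, C, J, K, B]
Visit F; enqueue I → queue [N, A, C, J, K, B, I]
Visit N → queue [A, C, J, K, B, I]
Visit A; enqueue D → queue [C, J, K, B, I, D]
Visit C; enqueue M, L → queue [J, K, B, I, D, M, L]
Visit J; enqueue H, G → queue [K, B, I, D, M, L, H, G]
Visit K → queue [B, I, D, M, L, H, G]
Visit B → queue [I, D, M, L, H, G]
Visit I → queue [D, M, L, H, G]
Visit D → queue [M, L, H, G]
Visit M → queue [L, H, G]
Visit L → queue [H, G]
Visit H → queue [G]
Visit G → queue []

E -> F -> N -> A -> C -> J -> K -> B -> I -> D -> M -> L -> H -> G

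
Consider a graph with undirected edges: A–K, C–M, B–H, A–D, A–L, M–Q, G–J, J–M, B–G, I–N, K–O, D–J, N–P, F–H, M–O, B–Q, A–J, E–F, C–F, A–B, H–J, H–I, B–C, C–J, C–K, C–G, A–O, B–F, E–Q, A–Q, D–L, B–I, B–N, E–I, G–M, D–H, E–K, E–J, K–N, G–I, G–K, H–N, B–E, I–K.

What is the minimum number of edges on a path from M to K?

Level 0: M
Level 1: C, G, J, O, Q
Level 2: A, B, D, E, F, H, I, K
Level 3: L, N
Level 4: P
K first appears at level 2.

2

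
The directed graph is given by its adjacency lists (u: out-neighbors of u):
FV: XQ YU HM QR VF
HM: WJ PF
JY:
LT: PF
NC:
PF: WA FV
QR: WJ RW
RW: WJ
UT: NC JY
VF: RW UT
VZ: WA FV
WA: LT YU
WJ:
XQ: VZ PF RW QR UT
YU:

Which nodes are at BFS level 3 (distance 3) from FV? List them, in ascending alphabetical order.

Level 0: FV
Level 1: HM, QR, VF, XQ, YU
Level 2: PF, RW, UT, VZ, WJ
Level 3: JY, NC, WA
Level 4: LT

JY, NC, WA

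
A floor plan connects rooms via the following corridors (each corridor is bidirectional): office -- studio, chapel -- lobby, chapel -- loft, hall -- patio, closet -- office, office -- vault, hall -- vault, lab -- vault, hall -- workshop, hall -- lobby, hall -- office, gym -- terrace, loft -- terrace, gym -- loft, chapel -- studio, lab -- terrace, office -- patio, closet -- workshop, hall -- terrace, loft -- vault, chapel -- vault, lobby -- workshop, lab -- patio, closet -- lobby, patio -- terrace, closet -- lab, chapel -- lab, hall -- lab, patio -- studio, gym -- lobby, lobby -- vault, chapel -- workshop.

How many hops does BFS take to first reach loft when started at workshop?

2

Level 0: workshop
Level 1: chapel, closet, hall, lobby
Level 2: gym, lab, loft, office, patio, studio, terrace, vault
loft first appears at level 2.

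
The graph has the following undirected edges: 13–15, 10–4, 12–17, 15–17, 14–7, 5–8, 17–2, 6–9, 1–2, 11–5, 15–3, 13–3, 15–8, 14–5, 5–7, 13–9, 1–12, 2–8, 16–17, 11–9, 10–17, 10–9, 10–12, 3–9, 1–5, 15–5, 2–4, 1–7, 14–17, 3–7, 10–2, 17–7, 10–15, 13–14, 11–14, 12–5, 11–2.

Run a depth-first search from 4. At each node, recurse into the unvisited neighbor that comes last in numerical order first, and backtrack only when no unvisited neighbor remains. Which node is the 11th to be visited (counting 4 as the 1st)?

Visit 4
4 → 10
10 → 17
17 → 16
17 → 15
15 → 13
13 → 14
14 → 11
11 → 9
9 → 6
9 → 3
3 → 7
7 → 5
5 → 12
12 → 1
1 → 2
2 → 8

Visit order: 4, 10, 17, 16, 15, 13, 14, 11, 9, 6, 3, 7, 5, 12, 1, 2, 8

3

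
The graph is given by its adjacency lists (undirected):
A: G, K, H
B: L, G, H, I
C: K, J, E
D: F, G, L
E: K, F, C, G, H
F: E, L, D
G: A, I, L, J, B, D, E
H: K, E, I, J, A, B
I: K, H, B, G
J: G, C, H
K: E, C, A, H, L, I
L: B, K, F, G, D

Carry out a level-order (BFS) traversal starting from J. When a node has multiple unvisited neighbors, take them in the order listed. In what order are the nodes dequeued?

J, G, C, H, A, I, L, B, D, E, K, F

Visit J; enqueue G, C, H → queue [G, C, H]
Visit G; enqueue A, I, L, B, D, E → queue [C, H, A, I, L, B, D, E]
Visit C; enqueue K → queue [H, A, I, L, B, D, E, K]
Visit H → queue [A, I, L, B, D, E, K]
Visit A → queue [I, L, B, D, E, K]
Visit I → queue [L, B, D, E, K]
Visit L; enqueue F → queue [B, D, E, K, F]
Visit B → queue [D, E, K, F]
Visit D → queue [E, K, F]
Visit E → queue [K, F]
Visit K → queue [F]
Visit F → queue []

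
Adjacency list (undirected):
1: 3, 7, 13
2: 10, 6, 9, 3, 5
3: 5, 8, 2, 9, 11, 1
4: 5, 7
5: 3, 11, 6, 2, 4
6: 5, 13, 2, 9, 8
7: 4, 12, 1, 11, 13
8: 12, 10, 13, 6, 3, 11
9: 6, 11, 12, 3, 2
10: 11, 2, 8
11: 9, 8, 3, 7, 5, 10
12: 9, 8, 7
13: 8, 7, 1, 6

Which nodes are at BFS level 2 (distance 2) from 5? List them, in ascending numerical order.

Level 0: 5
Level 1: 2, 3, 4, 6, 11
Level 2: 1, 7, 8, 9, 10, 13
Level 3: 12

1, 7, 8, 9, 10, 13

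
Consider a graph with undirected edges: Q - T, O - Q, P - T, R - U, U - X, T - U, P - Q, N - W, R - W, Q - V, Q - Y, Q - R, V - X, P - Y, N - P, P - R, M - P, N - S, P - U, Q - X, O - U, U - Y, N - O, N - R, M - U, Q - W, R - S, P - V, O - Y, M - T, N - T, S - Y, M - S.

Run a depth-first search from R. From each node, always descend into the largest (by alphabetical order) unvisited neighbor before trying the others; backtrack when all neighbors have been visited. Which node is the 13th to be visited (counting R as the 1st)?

O

Visit R
R → W
W → Q
Q → Y
Y → U
U → X
X → V
V → P
P → T
T → N
N → S
S → M
N → O

Visit order: R, W, Q, Y, U, X, V, P, T, N, S, M, O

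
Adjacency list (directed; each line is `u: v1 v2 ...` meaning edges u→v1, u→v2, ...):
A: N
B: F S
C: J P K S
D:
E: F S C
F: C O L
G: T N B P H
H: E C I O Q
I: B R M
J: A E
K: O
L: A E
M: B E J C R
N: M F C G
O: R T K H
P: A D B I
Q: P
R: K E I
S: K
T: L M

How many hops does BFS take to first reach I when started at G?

Level 0: G
Level 1: B, H, N, P, T
Level 2: A, C, D, E, F, I, L, M, O, Q, S
Level 3: J, K, R
I first appears at level 2.

2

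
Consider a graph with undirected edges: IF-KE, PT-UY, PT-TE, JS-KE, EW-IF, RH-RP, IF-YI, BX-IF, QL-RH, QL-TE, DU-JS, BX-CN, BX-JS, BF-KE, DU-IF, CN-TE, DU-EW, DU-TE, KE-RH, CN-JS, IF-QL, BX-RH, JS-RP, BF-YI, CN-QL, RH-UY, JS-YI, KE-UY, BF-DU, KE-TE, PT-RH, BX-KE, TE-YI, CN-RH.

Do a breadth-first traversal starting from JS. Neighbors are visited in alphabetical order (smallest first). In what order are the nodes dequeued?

Visit JS; enqueue BX, CN, DU, KE, RP, YI → queue [BX, CN, DU, KE, RP, YI]
Visit BX; enqueue IF, RH → queue [CN, DU, KE, RP, YI, IF, RH]
Visit CN; enqueue QL, TE → queue [DU, KE, RP, YI, IF, RH, QL, TE]
Visit DU; enqueue BF, EW → queue [KE, RP, YI, IF, RH, QL, TE, BF, EW]
Visit KE; enqueue UY → queue [RP, YI, IF, RH, QL, TE, BF, EW, UY]
Visit RP → queue [YI, IF, RH, QL, TE, BF, EW, UY]
Visit YI → queue [IF, RH, QL, TE, BF, EW, UY]
Visit IF → queue [RH, QL, TE, BF, EW, UY]
Visit RH; enqueue PT → queue [QL, TE, BF, EW, UY, PT]
Visit QL → queue [TE, BF, EW, UY, PT]
Visit TE → queue [BF, EW, UY, PT]
Visit BF → queue [EW, UY, PT]
Visit EW → queue [UY, PT]
Visit UY → queue [PT]
Visit PT → queue []

JS → BX → CN → DU → KE → RP → YI → IF → RH → QL → TE → BF → EW → UY → PT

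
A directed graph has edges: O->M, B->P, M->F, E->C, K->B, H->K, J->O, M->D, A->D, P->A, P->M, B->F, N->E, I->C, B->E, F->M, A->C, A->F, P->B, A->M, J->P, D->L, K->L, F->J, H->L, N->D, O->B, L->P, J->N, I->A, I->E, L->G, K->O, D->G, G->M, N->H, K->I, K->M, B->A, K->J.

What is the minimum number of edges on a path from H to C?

3

Level 0: H
Level 1: K, L
Level 2: B, G, I, J, M, O, P
Level 3: A, C, D, E, F, N
C first appears at level 3.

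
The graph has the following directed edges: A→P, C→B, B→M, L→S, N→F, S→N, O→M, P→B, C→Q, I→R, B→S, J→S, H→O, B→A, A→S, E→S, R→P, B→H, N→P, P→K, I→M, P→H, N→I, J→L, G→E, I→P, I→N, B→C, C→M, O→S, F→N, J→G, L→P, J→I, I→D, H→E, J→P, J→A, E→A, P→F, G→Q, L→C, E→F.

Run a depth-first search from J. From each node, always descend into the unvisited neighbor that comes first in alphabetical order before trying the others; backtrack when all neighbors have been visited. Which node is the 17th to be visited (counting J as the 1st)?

K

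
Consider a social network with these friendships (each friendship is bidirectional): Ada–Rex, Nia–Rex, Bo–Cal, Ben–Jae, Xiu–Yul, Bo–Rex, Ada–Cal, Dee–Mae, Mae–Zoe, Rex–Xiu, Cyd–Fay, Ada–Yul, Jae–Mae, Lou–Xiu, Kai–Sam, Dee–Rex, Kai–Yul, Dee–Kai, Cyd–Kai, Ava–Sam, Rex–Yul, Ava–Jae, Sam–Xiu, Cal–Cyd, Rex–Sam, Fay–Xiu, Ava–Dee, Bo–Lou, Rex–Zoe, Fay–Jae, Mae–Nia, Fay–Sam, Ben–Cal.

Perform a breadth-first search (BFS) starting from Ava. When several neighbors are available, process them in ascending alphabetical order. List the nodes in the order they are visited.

Ava -> Dee -> Jae -> Sam -> Kai -> Mae -> Rex -> Ben -> Fay -> Xiu -> Cyd -> Yul -> Nia -> Zoe -> Ada -> Bo -> Cal -> Lou

Visit Ava; enqueue Dee, Jae, Sam → queue [Dee, Jae, Sam]
Visit Dee; enqueue Kai, Mae, Rex → queue [Jae, Sam, Kai, Mae, Rex]
Visit Jae; enqueue Ben, Fay → queue [Sam, Kai, Mae, Rex, Ben, Fay]
Visit Sam; enqueue Xiu → queue [Kai, Mae, Rex, Ben, Fay, Xiu]
Visit Kai; enqueue Cyd, Yul → queue [Mae, Rex, Ben, Fay, Xiu, Cyd, Yul]
Visit Mae; enqueue Nia, Zoe → queue [Rex, Ben, Fay, Xiu, Cyd, Yul, Nia, Zoe]
Visit Rex; enqueue Ada, Bo → queue [Ben, Fay, Xiu, Cyd, Yul, Nia, Zoe, Ada, Bo]
Visit Ben; enqueue Cal → queue [Fay, Xiu, Cyd, Yul, Nia, Zoe, Ada, Bo, Cal]
Visit Fay → queue [Xiu, Cyd, Yul, Nia, Zoe, Ada, Bo, Cal]
Visit Xiu; enqueue Lou → queue [Cyd, Yul, Nia, Zoe, Ada, Bo, Cal, Lou]
Visit Cyd → queue [Yul, Nia, Zoe, Ada, Bo, Cal, Lou]
Visit Yul → queue [Nia, Zoe, Ada, Bo, Cal, Lou]
Visit Nia → queue [Zoe, Ada, Bo, Cal, Lou]
Visit Zoe → queue [Ada, Bo, Cal, Lou]
Visit Ada → queue [Bo, Cal, Lou]
Visit Bo → queue [Cal, Lou]
Visit Cal → queue [Lou]
Visit Lou → queue []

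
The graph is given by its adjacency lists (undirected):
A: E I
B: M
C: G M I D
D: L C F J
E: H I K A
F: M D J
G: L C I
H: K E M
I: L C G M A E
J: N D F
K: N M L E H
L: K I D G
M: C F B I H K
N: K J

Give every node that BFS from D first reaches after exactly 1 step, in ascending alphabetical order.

Level 0: D
Level 1: C, F, J, L
Level 2: G, I, K, M, N
Level 3: A, B, E, H

C, F, J, L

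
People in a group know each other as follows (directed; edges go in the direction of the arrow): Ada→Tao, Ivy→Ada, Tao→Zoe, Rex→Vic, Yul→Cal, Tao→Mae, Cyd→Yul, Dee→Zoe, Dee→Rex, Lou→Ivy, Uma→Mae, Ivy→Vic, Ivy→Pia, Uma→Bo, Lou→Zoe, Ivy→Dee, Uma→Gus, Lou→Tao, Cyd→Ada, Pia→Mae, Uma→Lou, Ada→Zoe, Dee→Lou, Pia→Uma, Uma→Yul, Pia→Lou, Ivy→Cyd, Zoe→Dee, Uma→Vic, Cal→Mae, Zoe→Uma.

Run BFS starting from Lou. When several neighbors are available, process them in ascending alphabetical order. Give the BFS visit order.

Lou -> Ivy -> Tao -> Zoe -> Ada -> Cyd -> Dee -> Pia -> Vic -> Mae -> Uma -> Yul -> Rex -> Bo -> Gus -> Cal

Visit Lou; enqueue Ivy, Tao, Zoe → queue [Ivy, Tao, Zoe]
Visit Ivy; enqueue Ada, Cyd, Dee, Pia, Vic → queue [Tao, Zoe, Ada, Cyd, Dee, Pia, Vic]
Visit Tao; enqueue Mae → queue [Zoe, Ada, Cyd, Dee, Pia, Vic, Mae]
Visit Zoe; enqueue Uma → queue [Ada, Cyd, Dee, Pia, Vic, Mae, Uma]
Visit Ada → queue [Cyd, Dee, Pia, Vic, Mae, Uma]
Visit Cyd; enqueue Yul → queue [Dee, Pia, Vic, Mae, Uma, Yul]
Visit Dee; enqueue Rex → queue [Pia, Vic, Mae, Uma, Yul, Rex]
Visit Pia → queue [Vic, Mae, Uma, Yul, Rex]
Visit Vic → queue [Mae, Uma, Yul, Rex]
Visit Mae → queue [Uma, Yul, Rex]
Visit Uma; enqueue Bo, Gus → queue [Yul, Rex, Bo, Gus]
Visit Yul; enqueue Cal → queue [Rex, Bo, Gus, Cal]
Visit Rex → queue [Bo, Gus, Cal]
Visit Bo → queue [Gus, Cal]
Visit Gus → queue [Cal]
Visit Cal → queue []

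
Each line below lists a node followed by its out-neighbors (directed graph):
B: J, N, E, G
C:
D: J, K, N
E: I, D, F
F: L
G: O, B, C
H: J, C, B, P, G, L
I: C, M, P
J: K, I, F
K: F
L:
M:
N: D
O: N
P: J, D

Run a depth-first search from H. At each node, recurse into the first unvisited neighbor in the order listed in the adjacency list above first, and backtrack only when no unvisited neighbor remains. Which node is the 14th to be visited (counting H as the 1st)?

Visit H
H → J
J → K
K → F
F → L
J → I
I → C
I → M
I → P
P → D
D → N
H → B
B → E
B → G
G → O

Visit order: H, J, K, F, L, I, C, M, P, D, N, B, E, G, O

G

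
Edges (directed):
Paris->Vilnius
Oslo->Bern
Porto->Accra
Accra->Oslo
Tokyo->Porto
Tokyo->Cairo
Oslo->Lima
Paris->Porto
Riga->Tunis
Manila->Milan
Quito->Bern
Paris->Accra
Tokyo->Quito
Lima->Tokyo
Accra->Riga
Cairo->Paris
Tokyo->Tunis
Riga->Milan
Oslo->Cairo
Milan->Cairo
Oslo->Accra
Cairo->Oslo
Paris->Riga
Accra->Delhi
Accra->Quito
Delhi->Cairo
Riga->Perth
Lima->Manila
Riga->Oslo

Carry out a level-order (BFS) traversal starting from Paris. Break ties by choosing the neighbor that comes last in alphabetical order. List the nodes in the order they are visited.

Visit Paris; enqueue Vilnius, Riga, Porto, Accra → queue [Vilnius, Riga, Porto, Accra]
Visit Vilnius → queue [Riga, Porto, Accra]
Visit Riga; enqueue Tunis, Perth, Oslo, Milan → queue [Porto, Accra, Tunis, Perth, Oslo, Milan]
Visit Porto → queue [Accra, Tunis, Perth, Oslo, Milan]
Visit Accra; enqueue Quito, Delhi → queue [Tunis, Perth, Oslo, Milan, Quito, Delhi]
Visit Tunis → queue [Perth, Oslo, Milan, Quito, Delhi]
Visit Perth → queue [Oslo, Milan, Quito, Delhi]
Visit Oslo; enqueue Lima, Cairo, Bern → queue [Milan, Quito, Delhi, Lima, Cairo, Bern]
Visit Milan → queue [Quito, Delhi, Lima, Cairo, Bern]
Visit Quito → queue [Delhi, Lima, Cairo, Bern]
Visit Delhi → queue [Lima, Cairo, Bern]
Visit Lima; enqueue Tokyo, Manila → queue [Cairo, Bern, Tokyo, Manila]
Visit Cairo → queue [Bern, Tokyo, Manila]
Visit Bern → queue [Tokyo, Manila]
Visit Tokyo → queue [Manila]
Visit Manila → queue []

Paris -> Vilnius -> Riga -> Porto -> Accra -> Tunis -> Perth -> Oslo -> Milan -> Quito -> Delhi -> Lima -> Cairo -> Bern -> Tokyo -> Manila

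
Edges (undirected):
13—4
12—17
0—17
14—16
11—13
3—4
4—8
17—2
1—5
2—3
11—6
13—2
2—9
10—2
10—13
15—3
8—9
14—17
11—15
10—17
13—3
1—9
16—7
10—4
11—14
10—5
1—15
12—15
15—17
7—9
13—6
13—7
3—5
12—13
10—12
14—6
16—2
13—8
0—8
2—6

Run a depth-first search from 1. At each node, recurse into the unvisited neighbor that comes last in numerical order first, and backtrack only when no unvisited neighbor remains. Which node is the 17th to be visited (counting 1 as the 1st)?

Visit 1
1 → 15
15 → 17
17 → 14
14 → 16
16 → 7
7 → 13
13 → 12
12 → 10
10 → 5
5 → 3
3 → 4
4 → 8
8 → 9
9 → 2
2 → 6
6 → 11
8 → 0

Visit order: 1, 15, 17, 14, 16, 7, 13, 12, 10, 5, 3, 4, 8, 9, 2, 6, 11, 0

11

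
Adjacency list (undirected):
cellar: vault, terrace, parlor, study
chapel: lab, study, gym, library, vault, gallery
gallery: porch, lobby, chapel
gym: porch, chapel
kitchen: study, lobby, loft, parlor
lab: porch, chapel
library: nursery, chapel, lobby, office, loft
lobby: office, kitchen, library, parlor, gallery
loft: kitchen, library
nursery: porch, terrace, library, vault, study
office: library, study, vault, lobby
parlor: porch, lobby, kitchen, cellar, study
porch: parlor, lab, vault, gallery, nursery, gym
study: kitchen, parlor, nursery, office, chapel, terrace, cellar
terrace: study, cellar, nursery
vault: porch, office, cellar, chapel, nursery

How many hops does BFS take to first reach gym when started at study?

2

Level 0: study
Level 1: cellar, chapel, kitchen, nursery, office, parlor, terrace
Level 2: gallery, gym, lab, library, lobby, loft, porch, vault
gym first appears at level 2.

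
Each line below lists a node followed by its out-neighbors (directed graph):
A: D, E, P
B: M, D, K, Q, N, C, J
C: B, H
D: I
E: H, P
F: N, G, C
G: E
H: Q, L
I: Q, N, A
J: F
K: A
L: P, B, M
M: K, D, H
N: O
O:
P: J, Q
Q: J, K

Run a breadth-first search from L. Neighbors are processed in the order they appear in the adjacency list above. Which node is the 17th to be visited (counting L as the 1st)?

Visit L; enqueue P, B, M → queue [P, B, M]
Visit P; enqueue J, Q → queue [B, M, J, Q]
Visit B; enqueue D, K, N, C → queue [M, J, Q, D, K, N, C]
Visit M; enqueue H → queue [J, Q, D, K, N, C, H]
Visit J; enqueue F → queue [Q, D, K, N, C, H, F]
Visit Q → queue [D, K, N, C, H, F]
Visit D; enqueue I → queue [K, N, C, H, F, I]
Visit K; enqueue A → queue [N, C, H, F, I, A]
Visit N; enqueue O → queue [C, H, F, I, A, O]
Visit C → queue [H, F, I, A, O]
Visit H → queue [F, I, A, O]
Visit F; enqueue G → queue [I, A, O, G]
Visit I → queue [A, O, G]
Visit A; enqueue E → queue [O, G, E]
Visit O → queue [G, E]
Visit G → queue [E]
Visit E → queue []

Visit order: L, P, B, M, J, Q, D, K, N, C, H, F, I, A, O, G, E

E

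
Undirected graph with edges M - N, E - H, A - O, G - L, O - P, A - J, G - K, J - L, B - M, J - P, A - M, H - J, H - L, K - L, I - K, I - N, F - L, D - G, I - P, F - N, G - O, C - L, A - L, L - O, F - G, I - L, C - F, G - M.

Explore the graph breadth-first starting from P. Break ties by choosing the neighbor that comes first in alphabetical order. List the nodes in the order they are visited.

P, I, J, O, K, L, N, A, H, G, C, F, M, E, D, B

Visit P; enqueue I, J, O → queue [I, J, O]
Visit I; enqueue K, L, N → queue [J, O, K, L, N]
Visit J; enqueue A, H → queue [O, K, L, N, A, H]
Visit O; enqueue G → queue [K, L, N, A, H, G]
Visit K → queue [L, N, A, H, G]
Visit L; enqueue C, F → queue [N, A, H, G, C, F]
Visit N; enqueue M → queue [A, H, G, C, F, M]
Visit A → queue [H, G, C, F, M]
Visit H; enqueue E → queue [G, C, F, M, E]
Visit G; enqueue D → queue [C, F, M, E, D]
Visit C → queue [F, M, E, D]
Visit F → queue [M, E, D]
Visit M; enqueue B → queue [E, D, B]
Visit E → queue [D, B]
Visit D → queue [B]
Visit B → queue []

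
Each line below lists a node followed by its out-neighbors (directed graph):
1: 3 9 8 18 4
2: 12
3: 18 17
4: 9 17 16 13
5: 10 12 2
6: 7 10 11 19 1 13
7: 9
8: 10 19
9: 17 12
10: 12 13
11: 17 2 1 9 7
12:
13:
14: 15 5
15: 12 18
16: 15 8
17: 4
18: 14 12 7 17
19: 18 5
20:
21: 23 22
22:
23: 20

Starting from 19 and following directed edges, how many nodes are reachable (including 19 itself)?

15

BFS from 19 visits: 19, 18, 5, 17, 14, 12, 7, 10, 2, 4, 15, 9, 13, 16, 8
Reachable nodes: 15 of 23 total.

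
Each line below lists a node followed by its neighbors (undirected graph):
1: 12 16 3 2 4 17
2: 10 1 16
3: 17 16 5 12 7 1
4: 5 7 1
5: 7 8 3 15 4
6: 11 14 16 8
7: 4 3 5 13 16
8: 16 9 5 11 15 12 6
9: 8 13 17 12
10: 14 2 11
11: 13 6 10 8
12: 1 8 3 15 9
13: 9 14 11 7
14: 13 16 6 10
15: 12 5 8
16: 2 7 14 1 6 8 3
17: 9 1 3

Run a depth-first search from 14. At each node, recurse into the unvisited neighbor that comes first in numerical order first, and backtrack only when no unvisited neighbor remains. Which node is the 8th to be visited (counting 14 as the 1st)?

10

Visit 14
14 → 6
6 → 8
8 → 5
5 → 3
3 → 1
1 → 2
2 → 10
10 → 11
11 → 13
13 → 7
7 → 4
7 → 16
13 → 9
9 → 12
12 → 15
9 → 17

Visit order: 14, 6, 8, 5, 3, 1, 2, 10, 11, 13, 7, 4, 16, 9, 12, 15, 17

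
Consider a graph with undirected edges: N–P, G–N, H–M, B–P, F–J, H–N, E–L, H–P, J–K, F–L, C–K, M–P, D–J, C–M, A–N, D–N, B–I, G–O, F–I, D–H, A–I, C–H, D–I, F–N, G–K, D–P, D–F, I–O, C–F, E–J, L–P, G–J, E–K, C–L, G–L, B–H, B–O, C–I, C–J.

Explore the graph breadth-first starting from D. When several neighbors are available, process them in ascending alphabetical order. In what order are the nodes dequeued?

D -> F -> H -> I -> J -> N -> P -> C -> L -> B -> M -> A -> O -> E -> G -> K

Visit D; enqueue F, H, I, J, N, P → queue [F, H, I, J, N, P]
Visit F; enqueue C, L → queue [H, I, J, N, P, C, L]
Visit H; enqueue B, M → queue [I, J, N, P, C, L, B, M]
Visit I; enqueue A, O → queue [J, N, P, C, L, B, M, A, O]
Visit J; enqueue E, G, K → queue [N, P, C, L, B, M, A, O, E, G, K]
Visit N → queue [P, C, L, B, M, A, O, E, G, K]
Visit P → queue [C, L, B, M, A, O, E, G, K]
Visit C → queue [L, B, M, A, O, E, G, K]
Visit L → queue [B, M, A, O, E, G, K]
Visit B → queue [M, A, O, E, G, K]
Visit M → queue [A, O, E, G, K]
Visit A → queue [O, E, G, K]
Visit O → queue [E, G, K]
Visit E → queue [G, K]
Visit G → queue [K]
Visit K → queue []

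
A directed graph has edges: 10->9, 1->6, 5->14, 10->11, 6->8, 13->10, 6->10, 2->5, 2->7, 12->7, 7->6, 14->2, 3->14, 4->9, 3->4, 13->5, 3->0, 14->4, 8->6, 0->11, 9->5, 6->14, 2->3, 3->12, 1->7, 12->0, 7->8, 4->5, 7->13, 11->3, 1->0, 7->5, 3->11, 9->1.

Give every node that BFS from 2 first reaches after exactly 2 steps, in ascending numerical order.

Level 0: 2
Level 1: 3, 5, 7
Level 2: 0, 4, 6, 8, 11, 12, 13, 14
Level 3: 9, 10
Level 4: 1

0, 4, 6, 8, 11, 12, 13, 14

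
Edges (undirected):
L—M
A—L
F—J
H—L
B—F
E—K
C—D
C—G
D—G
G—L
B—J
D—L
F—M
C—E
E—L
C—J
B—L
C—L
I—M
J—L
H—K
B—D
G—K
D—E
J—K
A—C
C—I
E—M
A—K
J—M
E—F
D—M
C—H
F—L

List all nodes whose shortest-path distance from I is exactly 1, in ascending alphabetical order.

Level 0: I
Level 1: C, M
Level 2: A, D, E, F, G, H, J, L
Level 3: B, K

C, M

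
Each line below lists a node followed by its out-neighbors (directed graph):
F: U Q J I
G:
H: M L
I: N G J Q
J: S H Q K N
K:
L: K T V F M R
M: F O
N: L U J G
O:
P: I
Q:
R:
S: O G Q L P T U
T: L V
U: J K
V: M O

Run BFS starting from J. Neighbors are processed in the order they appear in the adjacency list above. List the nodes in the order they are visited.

Visit J; enqueue S, H, Q, K, N → queue [S, H, Q, K, N]
Visit S; enqueue O, G, L, P, T, U → queue [H, Q, K, N, O, G, L, P, T, U]
Visit H; enqueue M → queue [Q, K, N, O, G, L, P, T, U, M]
Visit Q → queue [K, N, O, G, L, P, T, U, M]
Visit K → queue [N, O, G, L, P, T, U, M]
Visit N → queue [O, G, L, P, T, U, M]
Visit O → queue [G, L, P, T, U, M]
Visit G → queue [L, P, T, U, M]
Visit L; enqueue V, F, R → queue [P, T, U, M, V, F, R]
Visit P; enqueue I → queue [T, U, M, V, F, R, I]
Visit T → queue [U, M, V, F, R, I]
Visit U → queue [M, V, F, R, I]
Visit M → queue [V, F, R, I]
Visit V → queue [F, R, I]
Visit F → queue [R, I]
Visit R → queue [I]
Visit I → queue []

J, S, H, Q, K, N, O, G, L, P, T, U, M, V, F, R, I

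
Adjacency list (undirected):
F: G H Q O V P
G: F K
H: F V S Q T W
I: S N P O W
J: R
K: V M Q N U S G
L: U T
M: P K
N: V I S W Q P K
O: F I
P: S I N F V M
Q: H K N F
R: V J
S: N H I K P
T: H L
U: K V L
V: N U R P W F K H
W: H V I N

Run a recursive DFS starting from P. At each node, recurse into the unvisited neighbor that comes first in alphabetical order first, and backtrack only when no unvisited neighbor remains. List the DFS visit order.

Visit P
P → F
F → G
G → K
K → M
K → N
N → I
I → O
I → S
S → H
H → Q
H → T
T → L
L → U
U → V
V → R
R → J
V → W

P → F → G → K → M → N → I → O → S → H → Q → T → L → U → V → R → J → W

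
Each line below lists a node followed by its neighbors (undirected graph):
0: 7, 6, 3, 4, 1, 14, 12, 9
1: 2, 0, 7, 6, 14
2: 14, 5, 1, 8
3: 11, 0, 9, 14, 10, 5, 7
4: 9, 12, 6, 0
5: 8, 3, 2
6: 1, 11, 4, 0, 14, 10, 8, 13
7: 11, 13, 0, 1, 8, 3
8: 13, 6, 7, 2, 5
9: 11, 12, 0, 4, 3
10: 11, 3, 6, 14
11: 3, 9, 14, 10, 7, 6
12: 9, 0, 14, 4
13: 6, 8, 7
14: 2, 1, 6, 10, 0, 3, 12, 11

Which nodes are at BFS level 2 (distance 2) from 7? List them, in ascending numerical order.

2, 4, 5, 6, 9, 10, 12, 14

Level 0: 7
Level 1: 0, 1, 3, 8, 11, 13
Level 2: 2, 4, 5, 6, 9, 10, 12, 14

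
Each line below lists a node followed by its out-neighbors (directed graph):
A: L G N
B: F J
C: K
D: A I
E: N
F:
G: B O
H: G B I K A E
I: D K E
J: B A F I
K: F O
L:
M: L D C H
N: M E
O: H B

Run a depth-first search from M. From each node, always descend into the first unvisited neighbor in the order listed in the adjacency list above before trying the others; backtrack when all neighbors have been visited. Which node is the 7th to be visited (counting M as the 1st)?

F

Visit M
M → L
M → D
D → A
A → G
G → B
B → F
B → J
J → I
I → K
K → O
O → H
H → E
E → N
M → C

Visit order: M, L, D, A, G, B, F, J, I, K, O, H, E, N, C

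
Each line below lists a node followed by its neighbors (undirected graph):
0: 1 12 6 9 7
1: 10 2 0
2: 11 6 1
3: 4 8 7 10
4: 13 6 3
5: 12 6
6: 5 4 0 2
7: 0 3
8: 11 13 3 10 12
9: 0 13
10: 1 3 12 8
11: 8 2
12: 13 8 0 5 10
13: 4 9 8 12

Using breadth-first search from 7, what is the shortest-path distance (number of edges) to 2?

Level 0: 7
Level 1: 0, 3
Level 2: 1, 4, 6, 8, 9, 10, 12
Level 3: 2, 5, 11, 13
2 first appears at level 3.

3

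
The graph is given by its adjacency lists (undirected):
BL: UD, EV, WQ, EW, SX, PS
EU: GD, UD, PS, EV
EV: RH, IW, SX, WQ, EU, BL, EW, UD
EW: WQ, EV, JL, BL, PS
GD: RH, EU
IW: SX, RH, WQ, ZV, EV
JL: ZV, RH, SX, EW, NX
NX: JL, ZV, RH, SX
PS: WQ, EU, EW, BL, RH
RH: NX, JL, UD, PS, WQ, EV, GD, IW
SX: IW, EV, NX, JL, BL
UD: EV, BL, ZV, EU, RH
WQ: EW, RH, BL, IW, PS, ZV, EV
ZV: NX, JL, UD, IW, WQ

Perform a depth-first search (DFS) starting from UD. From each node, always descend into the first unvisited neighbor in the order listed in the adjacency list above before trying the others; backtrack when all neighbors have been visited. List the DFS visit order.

Visit UD
UD → EV
EV → RH
RH → NX
NX → JL
JL → ZV
ZV → IW
IW → SX
SX → BL
BL → WQ
WQ → EW
EW → PS
PS → EU
EU → GD

UD → EV → RH → NX → JL → ZV → IW → SX → BL → WQ → EW → PS → EU → GD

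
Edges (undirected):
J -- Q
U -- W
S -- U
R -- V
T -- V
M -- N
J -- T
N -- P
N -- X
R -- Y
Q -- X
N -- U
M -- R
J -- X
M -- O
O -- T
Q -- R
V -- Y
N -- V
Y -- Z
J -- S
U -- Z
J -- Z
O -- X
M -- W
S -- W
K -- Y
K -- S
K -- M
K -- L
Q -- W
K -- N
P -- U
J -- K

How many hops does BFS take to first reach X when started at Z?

2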